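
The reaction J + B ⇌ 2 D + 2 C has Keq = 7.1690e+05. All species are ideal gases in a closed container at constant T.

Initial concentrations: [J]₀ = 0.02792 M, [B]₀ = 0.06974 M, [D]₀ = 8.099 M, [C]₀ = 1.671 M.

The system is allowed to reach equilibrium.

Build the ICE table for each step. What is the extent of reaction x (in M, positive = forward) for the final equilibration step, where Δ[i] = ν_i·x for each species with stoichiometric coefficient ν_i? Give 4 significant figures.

x = 0.0222 M

Q₀ = 9.4063e+04 vs Keq = 7.1690e+05 ⇒ Q<K, forward
Step 1:
                    J           B           D           C
  Initial     0.02792     0.06974       8.099       1.671
  Change      -0.0222     -0.0222     0.04439     0.04439
  Equil      0.005725     0.04754       8.143       1.715
  solve Keq expr → x = 0.0222; check Q = 7.1690e+05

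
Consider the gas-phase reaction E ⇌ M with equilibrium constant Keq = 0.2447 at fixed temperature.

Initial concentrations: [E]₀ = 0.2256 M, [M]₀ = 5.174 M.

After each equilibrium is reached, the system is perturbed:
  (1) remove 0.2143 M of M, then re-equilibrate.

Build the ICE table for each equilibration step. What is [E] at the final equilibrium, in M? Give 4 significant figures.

[E]_eq = 4.166 M

Q₀ = 22.93 vs Keq = 0.2447 ⇒ Q>K, reverse
Step 1:
                   E          M
  Initial     0.2256      5.174
  Change       4.112     -4.112
  Equil        4.338      1.062
  solve Keq expr → x = -4.112; check Q = 0.2447
Then remove 0.2143 M of M.
Step 2:
                   E          M
  Initial      4.338     0.8472
  Change     -0.1722     0.1722
  Equil        4.166      1.019
  solve Keq expr → x = 0.1722; check Q = 0.2447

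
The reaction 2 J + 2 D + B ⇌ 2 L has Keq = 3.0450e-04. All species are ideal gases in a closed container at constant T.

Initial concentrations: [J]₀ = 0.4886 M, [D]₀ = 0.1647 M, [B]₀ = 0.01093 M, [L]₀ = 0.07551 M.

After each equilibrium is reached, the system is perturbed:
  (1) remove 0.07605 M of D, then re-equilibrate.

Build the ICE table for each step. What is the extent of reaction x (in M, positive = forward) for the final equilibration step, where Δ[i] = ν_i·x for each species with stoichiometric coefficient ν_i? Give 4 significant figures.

Q₀ = 80.56 vs Keq = 3.0450e-04 ⇒ Q>K, reverse
Step 1:
                  J         D         B         L
  Initial    0.4886    0.1647   0.01093   0.07551
  Change    0.07499   0.07499    0.0375  -0.07499
  Equil      0.5636    0.2397   0.04843 5.1874e-04
  solve Keq expr → x = -0.0375; check Q = 3.0450e-04
Then remove 0.07605 M of D.
Step 2:
                  J         D         B         L
  Initial    0.5636    0.1636   0.04843 5.1874e-04
  Change  1.6383e-04 1.6383e-04 8.1915e-05 -1.6383e-04
  Equil      0.5638    0.1638   0.04851 3.5491e-04
  solve Keq expr → x = -8.1915e-05; check Q = 3.0450e-04

x = -8.1915e-05 M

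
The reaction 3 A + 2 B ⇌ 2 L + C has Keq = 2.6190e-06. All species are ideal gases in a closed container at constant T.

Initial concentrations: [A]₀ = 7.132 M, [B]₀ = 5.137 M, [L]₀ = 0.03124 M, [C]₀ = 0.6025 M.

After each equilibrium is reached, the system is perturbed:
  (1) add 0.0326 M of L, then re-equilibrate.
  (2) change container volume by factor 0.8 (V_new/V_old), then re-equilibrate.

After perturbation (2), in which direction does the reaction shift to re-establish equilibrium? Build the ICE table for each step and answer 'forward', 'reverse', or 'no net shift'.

Direction: forward

Q₀ = 6.1422e-08 vs Keq = 2.6190e-06 ⇒ Q<K, forward
Step 1:
                   A          B          L          C
  init         7.132      5.137    0.03124     0.6025
  Δ          -0.2208    -0.1472     0.1472     0.0736
  eq           6.911       4.99     0.1784     0.6761
  solve Keq expr → x = 0.0736; check Q = 2.6190e-06
Then add 0.0326 M of L.
Step 2:
                   A          B          L          C
  init         6.911       4.99      0.211     0.6761
  Δ          0.04207    0.02805   -0.02805   -0.01402
  eq           6.953      5.018      0.183     0.6621
  solve Keq expr → x = -0.01402; check Q = 2.6190e-06
Then change container volume by factor 0.8 (V_new/V_old).
Step 3:
                   A          B          L          C
  init         8.692      6.272     0.2287     0.8276
  Δ         -0.07137   -0.04758    0.04758    0.02379
  eq            8.62      6.225     0.2763     0.8514
  solve Keq expr → x = 0.02379; check Q = 2.6190e-06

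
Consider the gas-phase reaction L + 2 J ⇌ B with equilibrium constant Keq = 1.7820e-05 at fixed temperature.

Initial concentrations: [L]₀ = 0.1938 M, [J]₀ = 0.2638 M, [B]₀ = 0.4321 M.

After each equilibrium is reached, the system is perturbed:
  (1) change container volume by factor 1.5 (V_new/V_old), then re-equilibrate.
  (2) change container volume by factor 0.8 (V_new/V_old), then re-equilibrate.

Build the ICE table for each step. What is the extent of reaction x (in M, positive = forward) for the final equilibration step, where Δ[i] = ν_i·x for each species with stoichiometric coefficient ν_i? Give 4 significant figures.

x = 2.9563e-06 M

Q₀ = 32.04 vs Keq = 1.7820e-05 ⇒ Q>K, reverse
Step 1:
                    L           J           B
  init         0.1938      0.2638      0.4321
  Δ            0.4321      0.8642     -0.4321
  eq           0.6259       1.128  1.4191e-05
  solve Keq expr → x = -0.4321; check Q = 1.7820e-05
Then change container volume by factor 1.5 (V_new/V_old).
Step 2:
                    L           J           B
  init         0.4173       0.752  9.4604e-06
  Δ        5.2556e-06  1.0511e-05 -5.2556e-06
  eq           0.4173       0.752  4.2048e-06
  solve Keq expr → x = -5.2556e-06; check Q = 1.7820e-05
Then change container volume by factor 0.8 (V_new/V_old).
Step 3:
                    L           J           B
  init         0.5216        0.94  5.2560e-06
  Δ       -2.9563e-06 -5.9127e-06  2.9563e-06
  eq           0.5216        0.94  8.2123e-06
  solve Keq expr → x = 2.9563e-06; check Q = 1.7820e-05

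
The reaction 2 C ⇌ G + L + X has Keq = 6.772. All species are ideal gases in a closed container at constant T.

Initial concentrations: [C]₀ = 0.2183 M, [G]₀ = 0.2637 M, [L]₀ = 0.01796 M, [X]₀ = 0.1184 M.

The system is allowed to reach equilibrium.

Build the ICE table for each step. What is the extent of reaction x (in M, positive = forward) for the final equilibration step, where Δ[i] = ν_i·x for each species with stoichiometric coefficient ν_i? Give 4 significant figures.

x = 0.09176 M

Q₀ = 0.01177 vs Keq = 6.772 ⇒ Q<K, forward
Step 1:
                   C          G          L          X
  I           0.2183     0.2637    0.01796     0.1184
  C          -0.1835    0.09176    0.09176    0.09176
  E          0.03479     0.3555     0.1097     0.2102
  solve Keq expr → x = 0.09176; check Q = 6.772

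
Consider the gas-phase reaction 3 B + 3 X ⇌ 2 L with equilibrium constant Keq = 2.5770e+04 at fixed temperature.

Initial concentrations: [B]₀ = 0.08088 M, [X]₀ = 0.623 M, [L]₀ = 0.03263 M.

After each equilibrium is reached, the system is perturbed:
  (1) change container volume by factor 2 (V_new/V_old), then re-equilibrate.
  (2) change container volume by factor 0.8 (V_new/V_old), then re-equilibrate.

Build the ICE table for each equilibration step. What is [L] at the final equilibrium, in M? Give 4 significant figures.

[L]_eq = 0.04586 M

Q₀ = 8.322 vs Keq = 2.5770e+04 ⇒ Q<K, forward
Step 1:
                   B          X          L
  Initial    0.08088      0.623    0.03263
  Change    -0.06961   -0.06961    0.04641
  Equil      0.01127     0.5534    0.07904
  solve Keq expr → x = 0.0232; check Q = 2.5770e+04
Then change container volume by factor 2 (V_new/V_old).
Step 2:
                   B          X          L
  Initial   0.005634     0.2767    0.03952
  Change    0.007082   0.007082  -0.004722
  Equil      0.01272     0.2838     0.0348
  solve Keq expr → x = -0.002361; check Q = 2.5770e+04
Then change container volume by factor 0.8 (V_new/V_old).
Step 3:
                   B          X          L
  Initial     0.0159     0.3547     0.0435
  Change   -0.003544  -0.003544   0.002362
  Equil      0.01235     0.3512    0.04586
  solve Keq expr → x = 0.001181; check Q = 2.5770e+04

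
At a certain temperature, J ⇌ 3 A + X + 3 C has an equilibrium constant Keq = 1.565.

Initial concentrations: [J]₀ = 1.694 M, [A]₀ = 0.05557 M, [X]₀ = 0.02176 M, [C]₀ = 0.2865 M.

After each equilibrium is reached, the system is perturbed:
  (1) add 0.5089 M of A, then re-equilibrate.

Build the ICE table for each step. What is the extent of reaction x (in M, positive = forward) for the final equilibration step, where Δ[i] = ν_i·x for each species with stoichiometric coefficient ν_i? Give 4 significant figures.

Q₀ = 5.1837e-08 vs Keq = 1.565 ⇒ Q<K, forward
Step 1:
                  J         A         X         C
  I           1.694   0.05557   0.02176    0.2865
  C         -0.3818     1.146    0.3818     1.146
  E           1.312     1.201    0.4036     1.432
  solve Keq expr → x = 0.3818; check Q = 1.565
Then add 0.5089 M of A.
Step 2:
                  J         A         X         C
  I           1.312      1.71    0.4036     1.432
  C         0.06697   -0.2009  -0.06697   -0.2009
  E           1.379     1.509    0.3366     1.231
  solve Keq expr → x = -0.06697; check Q = 1.565

x = -0.06697 M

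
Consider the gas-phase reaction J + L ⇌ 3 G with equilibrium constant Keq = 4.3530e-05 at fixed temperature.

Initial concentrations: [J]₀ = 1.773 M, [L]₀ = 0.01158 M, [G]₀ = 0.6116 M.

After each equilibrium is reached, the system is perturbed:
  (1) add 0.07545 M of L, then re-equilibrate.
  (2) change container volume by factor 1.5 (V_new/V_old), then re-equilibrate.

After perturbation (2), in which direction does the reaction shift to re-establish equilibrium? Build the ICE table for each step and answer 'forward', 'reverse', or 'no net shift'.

Direction: forward

Q₀ = 11.14 vs Keq = 4.3530e-05 ⇒ Q>K, reverse
Step 1:
                   J          L          G
  I            1.773    0.01158     0.6116
  C           0.1952     0.1952    -0.5855
  E            1.968     0.2068    0.02607
  solve Keq expr → x = -0.1952; check Q = 4.3530e-05
Then add 0.07545 M of L.
Step 2:
                   J          L          G
  I            1.968     0.2822    0.02607
  C       -9.3723e-04 -9.3723e-04   0.002812
  E            1.967     0.2813    0.02888
  solve Keq expr → x = 9.3723e-04; check Q = 4.3530e-05
Then change container volume by factor 1.5 (V_new/V_old).
Step 3:
                   J          L          G
  I            1.311     0.1875    0.01925
  C       -9.1505e-04 -9.1505e-04   0.002745
  E            1.311     0.1866      0.022
  solve Keq expr → x = 9.1505e-04; check Q = 4.3530e-05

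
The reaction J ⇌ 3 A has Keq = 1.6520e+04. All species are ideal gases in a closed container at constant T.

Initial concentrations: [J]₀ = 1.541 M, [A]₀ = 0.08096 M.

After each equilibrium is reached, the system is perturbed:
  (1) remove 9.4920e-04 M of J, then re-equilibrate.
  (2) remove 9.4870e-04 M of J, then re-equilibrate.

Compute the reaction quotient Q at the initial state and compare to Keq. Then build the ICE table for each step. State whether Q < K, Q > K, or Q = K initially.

Q₀ = 3.4436e-04; Q < K (proceeds forward)

Q₀ = 3.4436e-04 vs Keq = 1.6520e+04 ⇒ Q<K, forward
Step 1:
                    J           A
  init          1.541     0.08096
  Δ            -1.535       4.604
  eq         0.006226       4.685
  solve Keq expr → x = 1.535; check Q = 1.6520e+04
Then remove 9.4920e-04 M of J.
Step 2:
                    J           A
  init       0.005277       4.685
  Δ        9.3799e-04   -0.002814
  eq         0.006215       4.682
  solve Keq expr → x = -9.3799e-04; check Q = 1.6520e+04
Then remove 9.4870e-04 M of J.
Step 3:
                    J           A
  init       0.005266       4.682
  Δ        9.3751e-04   -0.002813
  eq         0.006203        4.68
  solve Keq expr → x = -9.3751e-04; check Q = 1.6520e+04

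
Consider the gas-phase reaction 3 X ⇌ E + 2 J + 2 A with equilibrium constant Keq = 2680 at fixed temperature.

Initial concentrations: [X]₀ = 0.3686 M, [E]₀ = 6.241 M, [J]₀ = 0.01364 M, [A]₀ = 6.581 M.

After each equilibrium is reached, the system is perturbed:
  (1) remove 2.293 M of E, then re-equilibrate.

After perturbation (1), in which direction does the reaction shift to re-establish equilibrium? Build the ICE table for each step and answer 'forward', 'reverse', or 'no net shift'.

Direction: forward

Q₀ = 1.004 vs Keq = 2680 ⇒ Q<K, forward
Step 1:
                  X         E         J         A
  Initial    0.3686     6.241   0.01364     6.581
  Change    -0.2262    0.0754    0.1508    0.1508
  Equil      0.1424     6.316    0.1644     6.732
  solve Keq expr → x = 0.0754; check Q = 2680
Then remove 2.293 M of E.
Step 2:
                  X         E         J         A
  Initial    0.1424     4.023    0.1644     6.732
  Change   -0.01484  0.004945   0.00989   0.00989
  Equil      0.1276     4.028    0.1743     6.742
  solve Keq expr → x = 0.004945; check Q = 2680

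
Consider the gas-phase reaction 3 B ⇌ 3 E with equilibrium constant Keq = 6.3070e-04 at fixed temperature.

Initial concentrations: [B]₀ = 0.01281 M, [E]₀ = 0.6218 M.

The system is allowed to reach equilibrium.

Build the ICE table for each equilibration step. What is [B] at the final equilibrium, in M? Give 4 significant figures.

[B]_eq = 0.5845 M

Q₀ = 1.1437e+05 vs Keq = 6.3070e-04 ⇒ Q>K, reverse
Step 1:
                    B           E
  init        0.01281      0.6218
  Δ            0.5717     -0.5717
  eq           0.5845     0.05012
  solve Keq expr → x = -0.1906; check Q = 6.3070e-04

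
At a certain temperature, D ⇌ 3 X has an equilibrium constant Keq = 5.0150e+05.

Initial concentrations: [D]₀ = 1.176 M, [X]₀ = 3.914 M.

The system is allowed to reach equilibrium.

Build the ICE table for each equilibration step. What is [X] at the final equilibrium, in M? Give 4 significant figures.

[X]_eq = 7.44 M

Q₀ = 50.99 vs Keq = 5.0150e+05 ⇒ Q<K, forward
Step 1:
                   D          X
  Initial      1.176      3.914
  Change      -1.175      3.526
  Equil   8.2104e-04       7.44
  solve Keq expr → x = 1.175; check Q = 5.0150e+05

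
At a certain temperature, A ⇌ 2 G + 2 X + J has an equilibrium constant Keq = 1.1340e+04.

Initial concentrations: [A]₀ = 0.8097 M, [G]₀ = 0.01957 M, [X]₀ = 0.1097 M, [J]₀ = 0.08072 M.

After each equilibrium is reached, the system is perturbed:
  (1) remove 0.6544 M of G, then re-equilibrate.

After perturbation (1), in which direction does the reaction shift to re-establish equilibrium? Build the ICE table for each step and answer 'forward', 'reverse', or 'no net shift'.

Direction: forward

Q₀ = 4.5946e-07 vs Keq = 1.1340e+04 ⇒ Q<K, forward
Step 1:
                    A           G           X           J
  Initial      0.8097     0.01957      0.1097     0.08072
  Change      -0.8091       1.618       1.618      0.8091
  Equil    6.2829e-04       1.638       1.728      0.8898
  solve Keq expr → x = 0.8091; check Q = 1.1340e+04
Then remove 0.6544 M of G.
Step 2:
                    A           G           X           J
  Initial  6.2829e-04      0.9833       1.728      0.8898
  Change  -4.0111e-04  8.0221e-04  8.0221e-04  4.0111e-04
  Equil    2.2718e-04      0.9841       1.729      0.8902
  solve Keq expr → x = 4.0111e-04; check Q = 1.1340e+04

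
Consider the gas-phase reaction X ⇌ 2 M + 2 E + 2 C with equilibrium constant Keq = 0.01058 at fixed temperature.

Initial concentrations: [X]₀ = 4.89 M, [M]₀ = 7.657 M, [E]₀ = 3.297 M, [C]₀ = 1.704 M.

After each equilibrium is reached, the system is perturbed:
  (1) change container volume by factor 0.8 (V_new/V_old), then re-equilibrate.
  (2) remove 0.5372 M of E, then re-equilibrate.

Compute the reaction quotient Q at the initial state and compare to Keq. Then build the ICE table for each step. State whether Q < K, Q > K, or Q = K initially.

Q₀ = 378.4 vs Keq = 0.01058 ⇒ Q>K, reverse
Step 1:
                   X          M          E          C
  I             4.89      7.657      3.297      1.704
  C           0.8393     -1.679     -1.679     -1.679
  E            5.729      5.978      1.618    0.02545
  solve Keq expr → x = -0.8393; check Q = 0.01058
Then change container volume by factor 0.8 (V_new/V_old).
Step 2:
                   X          M          E          C
  I            7.162      7.473      2.023    0.03181
  C         0.006718   -0.01344   -0.01344   -0.01344
  E            7.168       7.46       2.01    0.01837
  solve Keq expr → x = -0.006718; check Q = 0.01058
Then remove 0.5372 M of E.
Step 3:
                   X          M          E          C
  I            7.168       7.46      1.472    0.01837
  C        -0.003282   0.006563   0.006563   0.006563
  E            7.165      7.466      1.479    0.02493
  solve Keq expr → x = 0.003282; check Q = 0.01058

Q₀ = 378.4; Q > K (proceeds reverse)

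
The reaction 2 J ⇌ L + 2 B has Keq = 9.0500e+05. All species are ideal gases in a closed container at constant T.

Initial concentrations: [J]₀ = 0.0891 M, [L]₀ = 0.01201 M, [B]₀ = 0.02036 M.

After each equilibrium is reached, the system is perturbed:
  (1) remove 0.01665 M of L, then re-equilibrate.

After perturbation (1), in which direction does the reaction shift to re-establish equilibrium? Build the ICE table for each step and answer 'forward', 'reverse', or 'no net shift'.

Q₀ = 6.2711e-04 vs Keq = 9.0500e+05 ⇒ Q<K, forward
Step 1:
                   J          L          B
  init        0.0891    0.01201    0.02036
  Δ         -0.08907    0.04454    0.08907
  eq      2.7354e-05    0.05655     0.1094
  solve Keq expr → x = 0.04454; check Q = 9.0500e+05
Then remove 0.01665 M of L.
Step 2:
                   J          L          B
  init    2.7354e-05     0.0399     0.1094
  Δ       -4.3759e-06 2.1880e-06 4.3759e-06
  eq      2.2978e-05     0.0399     0.1094
  solve Keq expr → x = 2.1880e-06; check Q = 9.0500e+05

Direction: forward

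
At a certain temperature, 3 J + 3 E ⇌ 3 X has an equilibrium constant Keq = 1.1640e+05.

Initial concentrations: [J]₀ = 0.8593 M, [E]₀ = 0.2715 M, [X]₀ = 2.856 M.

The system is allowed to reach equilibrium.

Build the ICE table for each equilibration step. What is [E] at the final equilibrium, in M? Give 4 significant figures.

Q₀ = 1835 vs Keq = 1.1640e+05 ⇒ Q<K, forward
Step 1:
                    J           E           X
  I            0.8593      0.2715       2.856
  C             -0.18       -0.18        0.18
  E            0.6793     0.09153       3.036
  solve Keq expr → x = 0.05999; check Q = 1.1640e+05

[E]_eq = 0.09153 M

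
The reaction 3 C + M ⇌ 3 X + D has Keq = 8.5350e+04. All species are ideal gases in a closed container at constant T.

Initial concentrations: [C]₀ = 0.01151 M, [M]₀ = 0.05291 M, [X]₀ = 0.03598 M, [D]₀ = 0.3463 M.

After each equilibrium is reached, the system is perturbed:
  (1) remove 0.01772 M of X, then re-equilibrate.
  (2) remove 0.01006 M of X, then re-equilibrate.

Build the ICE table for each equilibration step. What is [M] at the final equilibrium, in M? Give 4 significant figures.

[M]_eq = 0.04935 M

Q₀ = 199.9 vs Keq = 8.5350e+04 ⇒ Q<K, forward
Step 1:
                   C          M          X          D
  I          0.01151    0.05291    0.03598     0.3463
  C         -0.00953  -0.003177    0.00953   0.003177
  E          0.00198    0.04973    0.04551     0.3495
  solve Keq expr → x = 0.003177; check Q = 8.5350e+04
Then remove 0.01772 M of X.
Step 2:
                   C          M          X          D
  I          0.00198    0.04973    0.02779     0.3495
  C       -7.3650e-04 -2.4550e-04 7.3650e-04 2.4550e-04
  E         0.001243    0.04949    0.02853     0.3497
  solve Keq expr → x = 2.4550e-04; check Q = 8.5350e+04
Then remove 0.01006 M of X.
Step 3:
                   C          M          X          D
  I         0.001243    0.04949    0.01847     0.3497
  C       -4.1931e-04 -1.3977e-04 4.1931e-04 1.3977e-04
  E       8.2404e-04    0.04935    0.01889     0.3499
  solve Keq expr → x = 1.3977e-04; check Q = 8.5350e+04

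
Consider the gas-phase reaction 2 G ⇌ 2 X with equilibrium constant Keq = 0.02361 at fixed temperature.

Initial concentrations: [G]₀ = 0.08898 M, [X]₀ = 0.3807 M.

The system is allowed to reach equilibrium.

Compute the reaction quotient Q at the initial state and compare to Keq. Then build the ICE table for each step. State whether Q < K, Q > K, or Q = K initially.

Q₀ = 18.31 vs Keq = 0.02361 ⇒ Q>K, reverse
Step 1:
                   G          X
  I          0.08898     0.3807
  C           0.3181    -0.3181
  E           0.4071    0.06256
  solve Keq expr → x = -0.1591; check Q = 0.02361

Q₀ = 18.31; Q > K (proceeds reverse)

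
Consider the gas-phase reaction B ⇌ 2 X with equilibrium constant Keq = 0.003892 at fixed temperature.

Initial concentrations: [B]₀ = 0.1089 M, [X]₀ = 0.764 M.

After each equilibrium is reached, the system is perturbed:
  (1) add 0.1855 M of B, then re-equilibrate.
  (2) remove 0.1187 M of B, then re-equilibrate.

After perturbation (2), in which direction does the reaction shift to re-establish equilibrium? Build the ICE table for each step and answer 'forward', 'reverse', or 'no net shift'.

Direction: reverse

Q₀ = 5.36 vs Keq = 0.003892 ⇒ Q>K, reverse
Step 1:
                   B          X
  Initial     0.1089      0.764
  Change      0.3606    -0.7213
  Equil       0.4695    0.04275
  solve Keq expr → x = -0.3606; check Q = 0.003892
Then add 0.1855 M of B.
Step 2:
                   B          X
  Initial      0.655    0.04275
  Change   -0.003798   0.007597
  Equil       0.6512    0.05034
  solve Keq expr → x = 0.003798; check Q = 0.003892
Then remove 0.1187 M of B.
Step 3:
                   B          X
  Initial     0.5325    0.05034
  Change    0.002359  -0.004718
  Equil       0.5349    0.04563
  solve Keq expr → x = -0.002359; check Q = 0.003892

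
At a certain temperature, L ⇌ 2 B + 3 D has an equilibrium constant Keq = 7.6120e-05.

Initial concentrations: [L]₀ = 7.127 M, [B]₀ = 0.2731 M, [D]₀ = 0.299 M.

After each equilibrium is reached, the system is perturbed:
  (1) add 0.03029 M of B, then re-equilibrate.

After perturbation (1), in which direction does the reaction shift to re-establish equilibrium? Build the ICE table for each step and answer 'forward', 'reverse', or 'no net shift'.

Q₀ = 2.7974e-04 vs Keq = 7.6120e-05 ⇒ Q>K, reverse
Step 1:
                   L          B          D
  I            7.127     0.2731      0.299
  C          0.02547   -0.05093    -0.0764
  E            7.152     0.2222     0.2226
  solve Keq expr → x = -0.02547; check Q = 7.6120e-05
Then add 0.03029 M of B.
Step 2:
                   L          B          D
  I            7.152     0.2525     0.2226
  C         0.004411  -0.008822   -0.01323
  E            7.157     0.2436     0.2094
  solve Keq expr → x = -0.004411; check Q = 7.6120e-05

Direction: reverse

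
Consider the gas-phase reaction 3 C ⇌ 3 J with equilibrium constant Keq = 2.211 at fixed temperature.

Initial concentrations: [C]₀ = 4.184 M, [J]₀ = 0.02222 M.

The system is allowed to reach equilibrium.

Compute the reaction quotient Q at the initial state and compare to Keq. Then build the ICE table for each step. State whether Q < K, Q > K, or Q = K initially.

Q₀ = 1.4978e-07 vs Keq = 2.211 ⇒ Q<K, forward
Step 1:
                    C           J
  I             4.184     0.02222
  C            -2.357       2.357
  E             1.827        2.38
  solve Keq expr → x = 0.7858; check Q = 2.211

Q₀ = 1.4978e-07; Q < K (proceeds forward)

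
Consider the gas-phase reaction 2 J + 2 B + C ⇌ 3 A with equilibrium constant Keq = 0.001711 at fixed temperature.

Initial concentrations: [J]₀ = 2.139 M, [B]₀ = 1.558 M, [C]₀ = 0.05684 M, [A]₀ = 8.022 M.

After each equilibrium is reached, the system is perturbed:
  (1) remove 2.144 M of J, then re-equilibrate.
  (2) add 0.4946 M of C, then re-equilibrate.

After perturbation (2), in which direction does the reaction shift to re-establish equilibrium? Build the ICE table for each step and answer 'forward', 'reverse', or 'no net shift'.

Direction: forward

Q₀ = 817.8 vs Keq = 0.001711 ⇒ Q>K, reverse
Step 1:
                  J         B         C         A
  Initial     2.139     1.558   0.05684     8.022
  Change      4.211     4.211     2.105    -6.316
  Equil        6.35     5.769     2.162     1.706
  solve Keq expr → x = -2.105; check Q = 0.001711
Then remove 2.144 M of J.
Step 2:
                  J         B         C         A
  Initial     4.206     5.769     2.162     1.706
  Change     0.2088    0.2088    0.1044   -0.3133
  Equil       4.415     5.978     2.267     1.393
  solve Keq expr → x = -0.1044; check Q = 0.001711
Then add 0.4946 M of C.
Step 3:
                  J         B         C         A
  Initial     4.415     5.978     2.761     1.393
  Change   -0.04786  -0.04786  -0.02393   0.07179
  Equil       4.367      5.93     2.737     1.464
  solve Keq expr → x = 0.02393; check Q = 0.001711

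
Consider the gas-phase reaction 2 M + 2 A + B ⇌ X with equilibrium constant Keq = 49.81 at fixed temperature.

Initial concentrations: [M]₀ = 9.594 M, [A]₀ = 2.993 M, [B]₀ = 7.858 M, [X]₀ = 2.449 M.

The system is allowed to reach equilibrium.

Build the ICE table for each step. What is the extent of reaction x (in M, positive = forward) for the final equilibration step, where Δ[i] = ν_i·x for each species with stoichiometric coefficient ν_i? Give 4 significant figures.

x = 1.488 M

Q₀ = 3.7798e-04 vs Keq = 49.81 ⇒ Q<K, forward
Step 1:
                    M           A           B           X
  I             9.594       2.993       7.858       2.449
  C            -2.976      -2.976      -1.488       1.488
  E             6.618     0.01683        6.37       3.937
  solve Keq expr → x = 1.488; check Q = 49.81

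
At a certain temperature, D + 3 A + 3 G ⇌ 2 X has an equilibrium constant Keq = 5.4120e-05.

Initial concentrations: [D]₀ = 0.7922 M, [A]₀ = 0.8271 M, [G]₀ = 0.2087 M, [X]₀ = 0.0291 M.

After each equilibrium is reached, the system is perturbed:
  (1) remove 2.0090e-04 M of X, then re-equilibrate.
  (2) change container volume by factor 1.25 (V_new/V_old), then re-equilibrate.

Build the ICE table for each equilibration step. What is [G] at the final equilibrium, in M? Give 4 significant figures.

Q₀ = 0.2078 vs Keq = 5.4120e-05 ⇒ Q>K, reverse
Step 1:
                   D          A          G          X
  init        0.7922     0.8271     0.2087     0.0291
  Δ          0.01421    0.04264    0.04264   -0.02842
  eq          0.8064     0.8697     0.2513 6.7519e-04
  solve Keq expr → x = -0.01421; check Q = 5.4120e-05
Then remove 2.0090e-04 M of X.
Step 2:
                   D          A          G          X
  init        0.8064     0.8697     0.2513 4.7429e-04
  Δ       -9.9653e-05 -2.9896e-04 -2.9896e-04 1.9931e-04
  eq          0.8063     0.8694      0.251 6.7359e-04
  solve Keq expr → x = 9.9653e-05; check Q = 5.4120e-05
Then change container volume by factor 1.25 (V_new/V_old).
Step 3:
                   D          A          G          X
  init        0.6451     0.6956     0.2008 5.3888e-04
  Δ       1.1468e-04 3.4403e-04 3.4403e-04 -2.2936e-04
  eq          0.6452     0.6959     0.2012 3.0952e-04
  solve Keq expr → x = -1.1468e-04; check Q = 5.4120e-05

[G]_eq = 0.2012 M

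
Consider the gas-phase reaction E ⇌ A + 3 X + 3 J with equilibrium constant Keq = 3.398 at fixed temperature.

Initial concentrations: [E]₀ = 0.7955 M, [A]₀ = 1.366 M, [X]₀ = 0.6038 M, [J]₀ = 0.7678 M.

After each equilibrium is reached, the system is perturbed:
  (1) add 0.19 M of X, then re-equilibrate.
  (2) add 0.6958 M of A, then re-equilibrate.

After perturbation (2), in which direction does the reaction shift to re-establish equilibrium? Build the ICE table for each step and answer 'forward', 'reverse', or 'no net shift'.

Q₀ = 0.1711 vs Keq = 3.398 ⇒ Q<K, forward
Step 1:
                    E           A           X           J
  init         0.7955       1.366      0.6038      0.7678
  Δ           -0.1296      0.1296      0.3888      0.3888
  eq           0.6659       1.496      0.9926       1.157
  solve Keq expr → x = 0.1296; check Q = 3.398
Then add 0.19 M of X.
Step 2:
                    E           A           X           J
  init         0.6659       1.496       1.183       1.157
  Δ           0.02897    -0.02897     -0.0869     -0.0869
  eq           0.6949       1.467       1.096        1.07
  solve Keq expr → x = -0.02897; check Q = 3.398
Then add 0.6958 M of A.
Step 3:
                    E           A           X           J
  init         0.6949       2.162       1.096        1.07
  Δ           0.02043    -0.02043     -0.0613     -0.0613
  eq           0.7153       2.142       1.034       1.008
  solve Keq expr → x = -0.02043; check Q = 3.398

Direction: reverse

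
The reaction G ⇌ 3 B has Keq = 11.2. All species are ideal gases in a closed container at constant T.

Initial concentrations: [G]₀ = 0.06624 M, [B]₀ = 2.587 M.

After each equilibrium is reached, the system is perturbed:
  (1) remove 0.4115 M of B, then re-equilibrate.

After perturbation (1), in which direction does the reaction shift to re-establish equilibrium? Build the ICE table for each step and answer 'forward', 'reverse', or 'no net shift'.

Direction: forward

Q₀ = 261.4 vs Keq = 11.2 ⇒ Q>K, reverse
Step 1:
                  G         B
  I         0.06624     2.587
  C          0.3195   -0.9584
  E          0.3857     1.629
  solve Keq expr → x = -0.3195; check Q = 11.2
Then remove 0.4115 M of B.
Step 2:
                  G         B
  I          0.3857     1.217
  C        -0.09074    0.2722
  E           0.295     1.489
  solve Keq expr → x = 0.09074; check Q = 11.2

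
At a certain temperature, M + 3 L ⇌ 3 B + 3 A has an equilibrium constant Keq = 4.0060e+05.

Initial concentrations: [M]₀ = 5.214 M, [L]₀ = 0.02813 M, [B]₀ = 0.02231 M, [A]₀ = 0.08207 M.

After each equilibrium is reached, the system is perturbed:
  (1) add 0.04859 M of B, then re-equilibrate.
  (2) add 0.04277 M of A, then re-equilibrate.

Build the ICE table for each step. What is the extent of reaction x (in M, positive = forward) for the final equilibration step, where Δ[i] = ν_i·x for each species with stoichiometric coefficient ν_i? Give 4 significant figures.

Q₀ = 5.2890e-05 vs Keq = 4.0060e+05 ⇒ Q<K, forward
Step 1:
                   M          L          B          A
  I            5.214    0.02813    0.02231    0.08207
  C        -0.009362   -0.02809    0.02809    0.02809
  E            5.205 4.3455e-05     0.0504     0.1102
  solve Keq expr → x = 0.009362; check Q = 4.0060e+05
Then add 0.04859 M of B.
Step 2:
                   M          L          B          A
  I            5.205 4.3455e-05    0.09899     0.1102
  C       1.3943e-05 4.1829e-05 -4.1829e-05 -4.1829e-05
  E            5.205 8.5285e-05    0.09894     0.1101
  solve Keq expr → x = -1.3943e-05; check Q = 4.0060e+05
Then add 0.04277 M of A.
Step 3:
                   M          L          B          A
  I            5.205 8.5285e-05    0.09894     0.1529
  C       1.1020e-05 3.3060e-05 -3.3060e-05 -3.3060e-05
  E            5.205 1.1834e-04    0.09891     0.1529
  solve Keq expr → x = -1.1020e-05; check Q = 4.0060e+05

x = -1.1020e-05 M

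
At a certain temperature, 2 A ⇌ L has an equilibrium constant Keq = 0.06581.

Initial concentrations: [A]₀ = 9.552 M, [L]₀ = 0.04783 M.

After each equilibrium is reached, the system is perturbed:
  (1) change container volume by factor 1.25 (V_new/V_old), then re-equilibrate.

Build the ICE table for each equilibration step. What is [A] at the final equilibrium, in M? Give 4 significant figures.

[A]_eq = 4.749 M

Q₀ = 5.2422e-04 vs Keq = 0.06581 ⇒ Q<K, forward
Step 1:
                   A          L
  Initial      9.552    0.04783
  Change      -3.984      1.992
  Equil        5.568       2.04
  solve Keq expr → x = 1.992; check Q = 0.06581
Then change container volume by factor 1.25 (V_new/V_old).
Step 2:
                   A          L
  Initial      4.454      1.632
  Change      0.2952    -0.1476
  Equil        4.749      1.484
  solve Keq expr → x = -0.1476; check Q = 0.06581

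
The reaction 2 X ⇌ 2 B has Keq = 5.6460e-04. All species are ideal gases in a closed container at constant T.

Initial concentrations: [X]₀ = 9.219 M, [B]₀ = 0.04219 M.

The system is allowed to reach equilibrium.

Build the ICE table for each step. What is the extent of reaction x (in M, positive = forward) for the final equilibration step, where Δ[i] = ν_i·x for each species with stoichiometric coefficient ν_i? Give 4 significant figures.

x = 0.08638 M

Q₀ = 2.0944e-05 vs Keq = 5.6460e-04 ⇒ Q<K, forward
Step 1:
                    X           B
  I             9.219     0.04219
  C           -0.1728      0.1728
  E             9.046       0.215
  solve Keq expr → x = 0.08638; check Q = 5.6460e-04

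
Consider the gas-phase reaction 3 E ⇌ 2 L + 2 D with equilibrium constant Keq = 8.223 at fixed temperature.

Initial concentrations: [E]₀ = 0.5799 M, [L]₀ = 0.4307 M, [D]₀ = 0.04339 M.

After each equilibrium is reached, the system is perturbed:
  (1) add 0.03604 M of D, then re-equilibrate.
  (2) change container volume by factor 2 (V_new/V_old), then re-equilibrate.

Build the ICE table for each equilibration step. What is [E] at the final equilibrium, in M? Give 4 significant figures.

[E]_eq = 0.07934 M

Q₀ = 0.001791 vs Keq = 8.223 ⇒ Q<K, forward
Step 1:
                   E          L          D
  Initial     0.5799     0.4307    0.04339
  Change      -0.401     0.2674     0.2674
  Equil       0.1789     0.6981     0.3107
  solve Keq expr → x = 0.1337; check Q = 8.223
Then add 0.03604 M of D.
Step 2:
                   E          L          D
  Initial     0.1789     0.6981     0.3468
  Change    0.009919  -0.006613  -0.006613
  Equil       0.1888     0.6914     0.3402
  solve Keq expr → x = -0.003306; check Q = 8.223
Then change container volume by factor 2 (V_new/V_old).
Step 3:
                   E          L          D
  Initial    0.09439     0.3457     0.1701
  Change    -0.01505    0.01004    0.01004
  Equil      0.07934     0.3558     0.1801
  solve Keq expr → x = 0.005018; check Q = 8.223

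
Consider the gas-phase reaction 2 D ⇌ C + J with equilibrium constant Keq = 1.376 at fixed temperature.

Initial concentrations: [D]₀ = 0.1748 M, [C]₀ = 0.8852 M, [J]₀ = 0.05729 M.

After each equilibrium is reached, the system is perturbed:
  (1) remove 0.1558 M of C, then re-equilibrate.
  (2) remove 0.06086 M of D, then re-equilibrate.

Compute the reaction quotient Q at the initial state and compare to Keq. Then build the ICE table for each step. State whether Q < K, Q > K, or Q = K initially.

Q₀ = 1.66 vs Keq = 1.376 ⇒ Q>K, reverse
Step 1:
                   D          C          J
  I           0.1748     0.8852    0.05729
  C         0.009008  -0.004504  -0.004504
  E           0.1838     0.8807    0.05279
  solve Keq expr → x = -0.004504; check Q = 1.376
Then remove 0.1558 M of C.
Step 2:
                   D          C          J
  I           0.1838     0.7249    0.05279
  C        -0.009301   0.004651   0.004651
  E           0.1745     0.7295    0.05744
  solve Keq expr → x = 0.004651; check Q = 1.376
Then remove 0.06086 M of D.
Step 3:
                   D          C          J
  I           0.1136     0.7295    0.05744
  C          0.03249   -0.01624   -0.01624
  E           0.1461     0.7133    0.04119
  solve Keq expr → x = -0.01624; check Q = 1.376

Q₀ = 1.66; Q > K (proceeds reverse)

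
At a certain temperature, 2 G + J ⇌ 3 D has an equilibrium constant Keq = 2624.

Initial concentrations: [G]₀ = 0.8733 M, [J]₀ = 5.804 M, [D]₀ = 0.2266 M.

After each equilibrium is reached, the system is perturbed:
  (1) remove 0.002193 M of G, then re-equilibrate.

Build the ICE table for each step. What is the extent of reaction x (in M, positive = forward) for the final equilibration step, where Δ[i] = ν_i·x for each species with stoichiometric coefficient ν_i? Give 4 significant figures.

x = -0.001071 M

Q₀ = 0.002629 vs Keq = 2624 ⇒ Q<K, forward
Step 1:
                   G          J          D
  Initial     0.8733      5.804     0.2266
  Change     -0.8576    -0.4288      1.286
  Equil      0.01567      5.375      1.513
  solve Keq expr → x = 0.4288; check Q = 2624
Then remove 0.002193 M of G.
Step 2:
                   G          J          D
  Initial    0.01348      5.375      1.513
  Change    0.002142   0.001071  -0.003212
  Equil      0.01562      5.376       1.51
  solve Keq expr → x = -0.001071; check Q = 2624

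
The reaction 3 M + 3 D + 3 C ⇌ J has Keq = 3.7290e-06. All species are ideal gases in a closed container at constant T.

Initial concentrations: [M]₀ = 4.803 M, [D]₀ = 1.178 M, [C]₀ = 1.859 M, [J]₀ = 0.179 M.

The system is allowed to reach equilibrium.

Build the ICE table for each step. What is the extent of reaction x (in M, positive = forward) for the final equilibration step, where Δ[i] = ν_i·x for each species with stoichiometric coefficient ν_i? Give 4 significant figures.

Q₀ = 1.5383e-04 vs Keq = 3.7290e-06 ⇒ Q>K, reverse
Step 1:
                  M         D         C         J
  init        4.803     1.178     1.859     0.179
  Δ          0.4507    0.4507    0.4507   -0.1502
  eq          5.254     1.629      2.31   0.02878
  solve Keq expr → x = -0.1502; check Q = 3.7290e-06

x = -0.1502 M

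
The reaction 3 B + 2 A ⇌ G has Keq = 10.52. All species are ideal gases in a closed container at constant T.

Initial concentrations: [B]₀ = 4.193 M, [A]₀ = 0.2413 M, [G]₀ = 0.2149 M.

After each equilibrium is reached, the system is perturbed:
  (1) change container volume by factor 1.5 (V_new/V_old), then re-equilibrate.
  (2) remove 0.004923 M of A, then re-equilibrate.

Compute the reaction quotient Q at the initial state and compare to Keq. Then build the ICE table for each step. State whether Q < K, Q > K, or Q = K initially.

Q₀ = 0.05007 vs Keq = 10.52 ⇒ Q<K, forward
Step 1:
                    B           A           G
  I             4.193      0.2413      0.2149
  C           -0.3273     -0.2182      0.1091
  E             3.866     0.02309       0.324
  solve Keq expr → x = 0.1091; check Q = 10.52
Then change container volume by factor 1.5 (V_new/V_old).
Step 2:
                    B           A           G
  I             2.577     0.01539       0.216
  C           0.02698     0.01799   -0.008994
  E             2.604     0.03338       0.207
  solve Keq expr → x = -0.008994; check Q = 10.52
Then remove 0.004923 M of A.
Step 3:
                    B           A           G
  I             2.604     0.02846       0.207
  C          0.006908    0.004605   -0.002303
  E             2.611     0.03306      0.2047
  solve Keq expr → x = -0.002303; check Q = 10.52

Q₀ = 0.05007; Q < K (proceeds forward)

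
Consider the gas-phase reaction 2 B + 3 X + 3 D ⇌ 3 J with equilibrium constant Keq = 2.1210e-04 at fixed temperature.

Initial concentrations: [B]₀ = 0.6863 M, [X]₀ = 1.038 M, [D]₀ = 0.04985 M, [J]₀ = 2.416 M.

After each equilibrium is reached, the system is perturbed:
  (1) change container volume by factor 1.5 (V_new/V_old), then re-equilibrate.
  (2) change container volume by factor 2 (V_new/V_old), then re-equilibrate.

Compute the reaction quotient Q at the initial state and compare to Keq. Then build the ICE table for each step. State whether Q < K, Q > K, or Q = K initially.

Q₀ = 2.1611e+05 vs Keq = 2.1210e-04 ⇒ Q>K, reverse
Step 1:
                    B           X           D           J
  init         0.6863       1.038     0.04985       2.416
  Δ             1.259       1.889       1.889      -1.889
  eq            1.945       2.927       1.939      0.5273
  solve Keq expr → x = -0.6296; check Q = 2.1210e-04
Then change container volume by factor 1.5 (V_new/V_old).
Step 2:
                    B           X           D           J
  init          1.297       1.951       1.292      0.3515
  Δ           0.08783      0.1317      0.1317     -0.1317
  eq            1.385       2.083       1.424      0.2198
  solve Keq expr → x = -0.04392; check Q = 2.1210e-04
Then change container volume by factor 2 (V_new/V_old).
Step 3:
                    B           X           D           J
  init         0.6924       1.041      0.7121      0.1099
  Δ           0.04518     0.06778     0.06778    -0.06778
  eq           0.7376       1.109      0.7798     0.04211
  solve Keq expr → x = -0.02259; check Q = 2.1210e-04

Q₀ = 2.1611e+05; Q > K (proceeds reverse)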